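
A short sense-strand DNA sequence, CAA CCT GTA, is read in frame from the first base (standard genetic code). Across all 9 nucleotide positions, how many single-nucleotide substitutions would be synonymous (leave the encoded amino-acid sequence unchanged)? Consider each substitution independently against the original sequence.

Codon 1 (CAA, Gln): 1 synonymous substitution.
Codon 2 (CCT, Pro): 3 synonymous substitutions.
Codon 3 (GTA, Val): 3 synonymous substitutions.
Total: 1 + 3 + 3 = 7.

7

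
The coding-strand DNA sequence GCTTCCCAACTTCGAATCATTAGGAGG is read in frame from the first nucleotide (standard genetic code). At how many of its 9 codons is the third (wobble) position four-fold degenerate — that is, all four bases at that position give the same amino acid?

Codon 1 GCT (Ala): third position 4-fold.
Codon 2 TCC (Ser): third position 4-fold.
Codon 3 CAA (Gln): third position 2-fold.
Codon 4 CTT (Leu): third position 4-fold.
Codon 5 CGA (Arg): third position 4-fold.
Codon 6 ATC (Ile): third position 3-fold.
Codon 7 ATT (Ile): third position 3-fold.
Codon 8 AGG (Arg): third position 2-fold.
Codon 9 AGG (Arg): third position 2-fold.
Four-fold degenerate third positions: 4.

4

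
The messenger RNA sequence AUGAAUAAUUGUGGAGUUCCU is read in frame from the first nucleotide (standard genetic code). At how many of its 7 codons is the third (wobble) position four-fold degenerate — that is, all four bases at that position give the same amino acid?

3

Codon 1 AUG (Met): third position 1-fold.
Codon 2 AAU (Asn): third position 2-fold.
Codon 3 AAU (Asn): third position 2-fold.
Codon 4 UGU (Cys): third position 2-fold.
Codon 5 GGA (Gly): third position 4-fold.
Codon 6 GUU (Val): third position 4-fold.
Codon 7 CCU (Pro): third position 4-fold.
Four-fold degenerate third positions: 3.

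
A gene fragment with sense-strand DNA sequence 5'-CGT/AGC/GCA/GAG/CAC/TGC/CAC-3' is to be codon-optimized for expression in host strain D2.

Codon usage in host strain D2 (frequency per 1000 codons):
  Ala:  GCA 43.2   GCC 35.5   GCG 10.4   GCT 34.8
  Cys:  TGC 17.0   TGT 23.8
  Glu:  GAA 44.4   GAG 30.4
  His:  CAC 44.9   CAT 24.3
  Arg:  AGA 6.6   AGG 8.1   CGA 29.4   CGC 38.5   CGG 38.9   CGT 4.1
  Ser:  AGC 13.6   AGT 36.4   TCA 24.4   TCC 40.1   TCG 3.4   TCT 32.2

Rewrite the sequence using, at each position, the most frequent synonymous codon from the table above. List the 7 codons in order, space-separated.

Codon 1 (Arg): best is CGG at 38.9.
Codon 2 (Ser): best is TCC at 40.1.
Codon 3 (Ala): best is GCA at 43.2.
Codon 4 (Glu): best is GAA at 44.4.
Codon 5 (His): best is CAC at 44.9.
Codon 6 (Cys): best is TGT at 23.8.
Codon 7 (His): best is CAC at 44.9.

CGG TCC GCA GAA CAC TGT CAC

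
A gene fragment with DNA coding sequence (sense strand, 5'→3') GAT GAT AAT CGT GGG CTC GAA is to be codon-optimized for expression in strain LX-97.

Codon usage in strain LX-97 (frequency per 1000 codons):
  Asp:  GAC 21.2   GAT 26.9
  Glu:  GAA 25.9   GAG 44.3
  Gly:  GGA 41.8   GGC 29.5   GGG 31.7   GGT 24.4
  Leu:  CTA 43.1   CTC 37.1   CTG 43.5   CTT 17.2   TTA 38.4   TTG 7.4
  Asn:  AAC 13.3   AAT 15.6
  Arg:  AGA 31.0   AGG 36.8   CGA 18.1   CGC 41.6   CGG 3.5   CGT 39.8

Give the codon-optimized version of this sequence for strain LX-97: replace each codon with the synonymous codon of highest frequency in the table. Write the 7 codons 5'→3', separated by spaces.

Codon 1 (Asp): best is GAT at 26.9.
Codon 2 (Asp): best is GAT at 26.9.
Codon 3 (Asn): best is AAT at 15.6.
Codon 4 (Arg): best is CGC at 41.6.
Codon 5 (Gly): best is GGA at 41.8.
Codon 6 (Leu): best is CTG at 43.5.
Codon 7 (Glu): best is GAG at 44.3.

GAT GAT AAT CGC GGA CTG GAG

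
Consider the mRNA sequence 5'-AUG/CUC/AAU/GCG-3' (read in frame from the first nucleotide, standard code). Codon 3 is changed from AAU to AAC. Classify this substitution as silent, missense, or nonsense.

Position 9 falls in codon 3: AAU → Asn.
After the substitution the codon is AAC → Asn.
Both encode Asn, so the change is synonymous.

silent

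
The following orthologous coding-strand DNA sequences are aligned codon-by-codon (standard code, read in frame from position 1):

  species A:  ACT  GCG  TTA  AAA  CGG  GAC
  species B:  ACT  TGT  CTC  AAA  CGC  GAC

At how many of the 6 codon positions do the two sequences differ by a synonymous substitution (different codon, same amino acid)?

Codon 1: ACT Thr / ACT Thr — identical.
Codon 2: GCG Ala / TGT Cys — nonsynonymous.
Codon 3: TTA Leu / CTC Leu — synonymous.
Codon 4: AAA Lys / AAA Lys — identical.
Codon 5: CGG Arg / CGC Arg — synonymous.
Codon 6: GAC Asp / GAC Asp — identical.
Synonymous differences: 2.

2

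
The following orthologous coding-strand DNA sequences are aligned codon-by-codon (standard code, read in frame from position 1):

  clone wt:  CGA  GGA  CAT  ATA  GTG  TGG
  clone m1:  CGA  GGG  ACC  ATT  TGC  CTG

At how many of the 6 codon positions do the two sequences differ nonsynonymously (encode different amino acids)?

Codon 1: CGA Arg / CGA Arg — identical.
Codon 2: GGA Gly / GGG Gly — synonymous.
Codon 3: CAT His / ACC Thr — nonsynonymous.
Codon 4: ATA Ile / ATT Ile — synonymous.
Codon 5: GTG Val / TGC Cys — nonsynonymous.
Codon 6: TGG Trp / CTG Leu — nonsynonymous.
Nonsynonymous differences: 3.

3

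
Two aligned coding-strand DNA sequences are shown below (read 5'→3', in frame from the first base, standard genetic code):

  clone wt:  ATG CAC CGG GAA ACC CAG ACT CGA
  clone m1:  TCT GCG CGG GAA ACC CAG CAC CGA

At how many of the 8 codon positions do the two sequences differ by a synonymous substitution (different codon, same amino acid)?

0

Codon 1: ATG Met / TCT Ser — nonsynonymous.
Codon 2: CAC His / GCG Ala — nonsynonymous.
Codon 3: CGG Arg / CGG Arg — identical.
Codon 4: GAA Glu / GAA Glu — identical.
Codon 5: ACC Thr / ACC Thr — identical.
Codon 6: CAG Gln / CAG Gln — identical.
Codon 7: ACT Thr / CAC His — nonsynonymous.
Codon 8: CGA Arg / CGA Arg — identical.
Synonymous differences: 0.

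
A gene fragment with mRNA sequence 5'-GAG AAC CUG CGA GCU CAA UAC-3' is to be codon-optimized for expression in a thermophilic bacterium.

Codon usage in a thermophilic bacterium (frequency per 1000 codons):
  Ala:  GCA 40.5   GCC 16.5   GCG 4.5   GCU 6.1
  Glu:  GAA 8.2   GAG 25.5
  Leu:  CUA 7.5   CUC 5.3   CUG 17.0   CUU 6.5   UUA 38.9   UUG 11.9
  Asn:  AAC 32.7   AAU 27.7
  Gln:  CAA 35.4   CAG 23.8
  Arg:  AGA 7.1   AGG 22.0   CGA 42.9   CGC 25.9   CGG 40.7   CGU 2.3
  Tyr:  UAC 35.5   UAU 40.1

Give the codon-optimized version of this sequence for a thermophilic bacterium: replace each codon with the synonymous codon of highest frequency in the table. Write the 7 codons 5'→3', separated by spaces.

Codon 1 (Glu): best is GAG at 25.5.
Codon 2 (Asn): best is AAC at 32.7.
Codon 3 (Leu): best is UUA at 38.9.
Codon 4 (Arg): best is CGA at 42.9.
Codon 5 (Ala): best is GCA at 40.5.
Codon 6 (Gln): best is CAA at 35.4.
Codon 7 (Tyr): best is UAU at 40.1.

GAG AAC UUA CGA GCA CAA UAU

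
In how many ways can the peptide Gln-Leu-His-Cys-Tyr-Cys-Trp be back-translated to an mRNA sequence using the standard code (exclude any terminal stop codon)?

192

Gln: 2 codons.
Leu: 6 codons.
His: 2 codons.
Cys: 2 codons.
Tyr: 2 codons.
Cys: 2 codons.
Trp: 1 codon.
2 × 6 × 2 × 2 × 2 × 2 × 1 = 192.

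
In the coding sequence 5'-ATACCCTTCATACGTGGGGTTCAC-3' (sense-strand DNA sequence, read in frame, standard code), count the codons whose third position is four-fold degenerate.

4

Codon 1 ATA (Ile): third position 3-fold.
Codon 2 CCC (Pro): third position 4-fold.
Codon 3 TTC (Phe): third position 2-fold.
Codon 4 ATA (Ile): third position 3-fold.
Codon 5 CGT (Arg): third position 4-fold.
Codon 6 GGG (Gly): third position 4-fold.
Codon 7 GTT (Val): third position 4-fold.
Codon 8 CAC (His): third position 2-fold.
Four-fold degenerate third positions: 4.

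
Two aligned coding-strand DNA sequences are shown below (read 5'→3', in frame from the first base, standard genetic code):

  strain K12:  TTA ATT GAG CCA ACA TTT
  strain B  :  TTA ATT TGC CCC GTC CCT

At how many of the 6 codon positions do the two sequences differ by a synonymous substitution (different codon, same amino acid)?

Codon 1: TTA Leu / TTA Leu — identical.
Codon 2: ATT Ile / ATT Ile — identical.
Codon 3: GAG Glu / TGC Cys — nonsynonymous.
Codon 4: CCA Pro / CCC Pro — synonymous.
Codon 5: ACA Thr / GTC Val — nonsynonymous.
Codon 6: TTT Phe / CCT Pro — nonsynonymous.
Synonymous differences: 1.

1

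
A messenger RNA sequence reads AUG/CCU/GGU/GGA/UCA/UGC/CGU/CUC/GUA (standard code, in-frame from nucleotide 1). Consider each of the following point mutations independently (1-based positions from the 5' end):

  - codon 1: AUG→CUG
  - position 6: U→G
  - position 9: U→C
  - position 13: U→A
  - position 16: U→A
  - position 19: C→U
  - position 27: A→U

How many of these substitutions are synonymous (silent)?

3

Codon 1: AUG (Met) → CUG (Leu) — missense.
Codon 2: CCU (Pro) → CCG (Pro) — synonymous.
Codon 3: GGU (Gly) → GGC (Gly) — synonymous.
Codon 5: UCA (Ser) → ACA (Thr) — missense.
Codon 6: UGC (Cys) → AGC (Ser) — missense.
Codon 7: CGU (Arg) → UGU (Cys) — missense.
Codon 9: GUA (Val) → GUU (Val) — synonymous.
Synonymous: 3 of 7.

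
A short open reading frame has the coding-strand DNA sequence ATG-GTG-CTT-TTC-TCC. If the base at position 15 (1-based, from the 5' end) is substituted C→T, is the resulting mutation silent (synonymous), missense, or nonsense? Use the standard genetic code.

Position 15 falls in codon 5: TCC → Ser.
After the substitution the codon is TCT → Ser.
Both encode Ser, so the change is synonymous.

silent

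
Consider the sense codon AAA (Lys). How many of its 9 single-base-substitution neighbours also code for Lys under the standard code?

Position 1: none → 0 synonymous.
Position 2: none → 0 synonymous.
Position 3: AAG → 1 synonymous.
Total: 0 + 0 + 1 = 1.

1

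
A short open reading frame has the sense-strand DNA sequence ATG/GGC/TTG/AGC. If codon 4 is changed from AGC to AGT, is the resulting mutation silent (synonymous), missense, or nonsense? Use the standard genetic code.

silent

Position 12 falls in codon 4: AGC → Ser.
After the substitution the codon is AGT → Ser.
Both encode Ser, so the change is synonymous.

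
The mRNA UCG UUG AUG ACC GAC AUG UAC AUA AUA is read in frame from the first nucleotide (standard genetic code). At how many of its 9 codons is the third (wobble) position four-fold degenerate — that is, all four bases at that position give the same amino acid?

Codon 1 UCG (Ser): third position 4-fold.
Codon 2 UUG (Leu): third position 2-fold.
Codon 3 AUG (Met): third position 1-fold.
Codon 4 ACC (Thr): third position 4-fold.
Codon 5 GAC (Asp): third position 2-fold.
Codon 6 AUG (Met): third position 1-fold.
Codon 7 UAC (Tyr): third position 2-fold.
Codon 8 AUA (Ile): third position 3-fold.
Codon 9 AUA (Ile): third position 3-fold.
Four-fold degenerate third positions: 2.

2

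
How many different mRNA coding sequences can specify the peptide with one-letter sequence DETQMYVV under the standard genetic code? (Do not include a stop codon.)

Asp: 2 codons.
Glu: 2 codons.
Thr: 4 codons.
Gln: 2 codons.
Met: 1 codon.
Tyr: 2 codons.
Val: 4 codons.
Val: 4 codons.
2 × 2 × 4 × 2 × 1 × 2 × 4 × 4 = 1024.

1024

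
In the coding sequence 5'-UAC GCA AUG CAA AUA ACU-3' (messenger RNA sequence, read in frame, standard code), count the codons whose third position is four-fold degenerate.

2

Codon 1 UAC (Tyr): third position 2-fold.
Codon 2 GCA (Ala): third position 4-fold.
Codon 3 AUG (Met): third position 1-fold.
Codon 4 CAA (Gln): third position 2-fold.
Codon 5 AUA (Ile): third position 3-fold.
Codon 6 ACU (Thr): third position 4-fold.
Four-fold degenerate third positions: 2.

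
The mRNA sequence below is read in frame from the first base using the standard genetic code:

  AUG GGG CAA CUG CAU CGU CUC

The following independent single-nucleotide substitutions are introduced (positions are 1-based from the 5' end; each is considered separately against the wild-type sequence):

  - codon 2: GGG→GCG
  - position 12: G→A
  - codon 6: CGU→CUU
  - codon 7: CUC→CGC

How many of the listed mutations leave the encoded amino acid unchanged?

1

Codon 2: GGG (Gly) → GCG (Ala) — missense.
Codon 4: CUG (Leu) → CUA (Leu) — synonymous.
Codon 6: CGU (Arg) → CUU (Leu) — missense.
Codon 7: CUC (Leu) → CGC (Arg) — missense.
Synonymous: 1 of 4.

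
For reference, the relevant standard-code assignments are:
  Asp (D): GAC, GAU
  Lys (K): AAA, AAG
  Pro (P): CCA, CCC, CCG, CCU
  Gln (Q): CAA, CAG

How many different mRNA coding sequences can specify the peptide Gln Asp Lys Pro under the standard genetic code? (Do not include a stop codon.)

32

Gln: 2 codons.
Asp: 2 codons.
Lys: 2 codons.
Pro: 4 codons.
2 × 2 × 2 × 4 = 32.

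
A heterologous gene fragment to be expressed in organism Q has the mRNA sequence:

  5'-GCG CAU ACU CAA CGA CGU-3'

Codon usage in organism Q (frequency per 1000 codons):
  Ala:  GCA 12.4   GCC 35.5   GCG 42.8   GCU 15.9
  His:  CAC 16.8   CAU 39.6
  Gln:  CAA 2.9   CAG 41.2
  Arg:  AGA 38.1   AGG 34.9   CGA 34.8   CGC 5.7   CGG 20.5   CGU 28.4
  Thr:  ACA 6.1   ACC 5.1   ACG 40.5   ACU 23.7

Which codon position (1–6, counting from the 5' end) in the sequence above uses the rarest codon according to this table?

Codon 1 GCG (Ala): 42.8 per 1000.
Codon 2 CAU (His): 39.6 per 1000.
Codon 3 ACU (Thr): 23.7 per 1000.
Codon 4 CAA (Gln): 2.9 per 1000.
Codon 5 CGA (Arg): 34.8 per 1000.
Codon 6 CGU (Arg): 28.4 per 1000.
Lowest frequency is 2.9 at codon 4.

4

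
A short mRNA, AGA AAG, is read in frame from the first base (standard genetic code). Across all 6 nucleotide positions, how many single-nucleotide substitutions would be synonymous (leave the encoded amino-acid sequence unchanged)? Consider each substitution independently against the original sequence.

Codon 1 (AGA, Arg): 2 synonymous substitutions.
Codon 2 (AAG, Lys): 1 synonymous substitution.
Total: 2 + 1 = 3.

3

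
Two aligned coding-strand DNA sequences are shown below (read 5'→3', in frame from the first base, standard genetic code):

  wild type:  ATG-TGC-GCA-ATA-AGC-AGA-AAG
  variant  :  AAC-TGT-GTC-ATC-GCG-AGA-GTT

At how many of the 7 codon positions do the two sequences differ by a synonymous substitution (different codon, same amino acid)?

2

Codon 1: ATG Met / AAC Asn — nonsynonymous.
Codon 2: TGC Cys / TGT Cys — synonymous.
Codon 3: GCA Ala / GTC Val — nonsynonymous.
Codon 4: ATA Ile / ATC Ile — synonymous.
Codon 5: AGC Ser / GCG Ala — nonsynonymous.
Codon 6: AGA Arg / AGA Arg — identical.
Codon 7: AAG Lys / GTT Val — nonsynonymous.
Synonymous differences: 2.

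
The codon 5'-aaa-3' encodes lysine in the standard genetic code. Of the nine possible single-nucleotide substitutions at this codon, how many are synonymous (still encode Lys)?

1

Position 1: none → 0 synonymous.
Position 2: none → 0 synonymous.
Position 3: AAG → 1 synonymous.
Total: 0 + 0 + 1 = 1.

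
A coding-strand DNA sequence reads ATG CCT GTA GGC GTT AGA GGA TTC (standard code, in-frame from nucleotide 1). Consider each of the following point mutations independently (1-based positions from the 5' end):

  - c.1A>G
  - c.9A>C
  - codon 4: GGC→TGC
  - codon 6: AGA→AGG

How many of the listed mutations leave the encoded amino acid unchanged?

2

Codon 1: ATG (Met) → GTG (Val) — missense.
Codon 3: GTA (Val) → GTC (Val) — synonymous.
Codon 4: GGC (Gly) → TGC (Cys) — missense.
Codon 6: AGA (Arg) → AGG (Arg) — synonymous.
Synonymous: 2 of 4.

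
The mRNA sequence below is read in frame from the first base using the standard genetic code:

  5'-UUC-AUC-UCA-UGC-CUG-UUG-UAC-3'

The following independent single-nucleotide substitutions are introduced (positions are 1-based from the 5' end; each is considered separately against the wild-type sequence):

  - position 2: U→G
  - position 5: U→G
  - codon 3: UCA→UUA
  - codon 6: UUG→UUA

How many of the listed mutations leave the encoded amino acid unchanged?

1

Codon 1: UUC (Phe) → UGC (Cys) — missense.
Codon 2: AUC (Ile) → AGC (Ser) — missense.
Codon 3: UCA (Ser) → UUA (Leu) — missense.
Codon 6: UUG (Leu) → UUA (Leu) — synonymous.
Synonymous: 1 of 4.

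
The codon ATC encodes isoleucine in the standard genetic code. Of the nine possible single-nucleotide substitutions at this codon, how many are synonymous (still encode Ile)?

Position 1: none → 0 synonymous.
Position 2: none → 0 synonymous.
Position 3: ATT, ATA → 2 synonymous.
Total: 0 + 0 + 2 = 2.

2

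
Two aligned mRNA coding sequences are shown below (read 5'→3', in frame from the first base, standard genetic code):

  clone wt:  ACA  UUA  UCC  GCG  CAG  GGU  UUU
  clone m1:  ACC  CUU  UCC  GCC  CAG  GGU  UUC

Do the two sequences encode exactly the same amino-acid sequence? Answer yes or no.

Codon 1: ACA Thr / ACC Thr — synonymous.
Codon 2: UUA Leu / CUU Leu — synonymous.
Codon 3: UCC Ser / UCC Ser — identical.
Codon 4: GCG Ala / GCC Ala — synonymous.
Codon 5: CAG Gln / CAG Gln — identical.
Codon 6: GGU Gly / GGU Gly — identical.
Codon 7: UUU Phe / UUC Phe — synonymous.
Nonsynonymous differences: 0 → same protein.

yes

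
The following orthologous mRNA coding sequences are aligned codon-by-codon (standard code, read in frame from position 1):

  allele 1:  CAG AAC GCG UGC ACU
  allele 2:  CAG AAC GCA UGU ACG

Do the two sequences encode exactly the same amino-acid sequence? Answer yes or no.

yes

Codon 1: CAG Gln / CAG Gln — identical.
Codon 2: AAC Asn / AAC Asn — identical.
Codon 3: GCG Ala / GCA Ala — synonymous.
Codon 4: UGC Cys / UGU Cys — synonymous.
Codon 5: ACU Thr / ACG Thr — synonymous.
Nonsynonymous differences: 0 → same protein.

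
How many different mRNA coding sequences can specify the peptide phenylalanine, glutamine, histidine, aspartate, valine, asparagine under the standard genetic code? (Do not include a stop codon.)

Phe: 2 codons.
Gln: 2 codons.
His: 2 codons.
Asp: 2 codons.
Val: 4 codons.
Asn: 2 codons.
2 × 2 × 2 × 2 × 4 × 2 = 128.

128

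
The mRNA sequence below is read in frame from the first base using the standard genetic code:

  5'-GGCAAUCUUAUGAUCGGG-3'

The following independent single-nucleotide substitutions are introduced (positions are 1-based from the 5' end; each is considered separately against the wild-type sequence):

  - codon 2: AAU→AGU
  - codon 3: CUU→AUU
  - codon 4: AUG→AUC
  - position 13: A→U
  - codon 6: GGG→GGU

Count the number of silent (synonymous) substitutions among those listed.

Codon 2: AAU (Asn) → AGU (Ser) — missense.
Codon 3: CUU (Leu) → AUU (Ile) — missense.
Codon 4: AUG (Met) → AUC (Ile) — missense.
Codon 5: AUC (Ile) → UUC (Phe) — missense.
Codon 6: GGG (Gly) → GGU (Gly) — synonymous.
Synonymous: 1 of 5.

1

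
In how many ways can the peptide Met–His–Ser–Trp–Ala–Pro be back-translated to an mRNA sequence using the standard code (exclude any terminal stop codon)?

192

Met: 1 codon.
His: 2 codons.
Ser: 6 codons.
Trp: 1 codon.
Ala: 4 codons.
Pro: 4 codons.
1 × 2 × 6 × 1 × 4 × 4 = 192.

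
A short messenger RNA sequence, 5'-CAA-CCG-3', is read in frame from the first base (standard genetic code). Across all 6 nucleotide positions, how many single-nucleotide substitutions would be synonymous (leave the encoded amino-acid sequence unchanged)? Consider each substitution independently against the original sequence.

Codon 1 (CAA, Gln): 1 synonymous substitution.
Codon 2 (CCG, Pro): 3 synonymous substitutions.
Total: 1 + 3 = 4.

4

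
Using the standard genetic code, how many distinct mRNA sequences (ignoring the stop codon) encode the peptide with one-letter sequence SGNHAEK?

1536

Ser: 6 codons.
Gly: 4 codons.
Asn: 2 codons.
His: 2 codons.
Ala: 4 codons.
Glu: 2 codons.
Lys: 2 codons.
6 × 4 × 2 × 2 × 4 × 2 × 2 = 1536.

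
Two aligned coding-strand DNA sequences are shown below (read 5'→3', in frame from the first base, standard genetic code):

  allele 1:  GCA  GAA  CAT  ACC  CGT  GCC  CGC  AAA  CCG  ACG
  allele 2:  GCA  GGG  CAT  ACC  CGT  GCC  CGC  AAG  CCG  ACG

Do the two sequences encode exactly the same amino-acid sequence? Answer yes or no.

no

Codon 1: GCA Ala / GCA Ala — identical.
Codon 2: GAA Glu / GGG Gly — nonsynonymous.
Codon 3: CAT His / CAT His — identical.
Codon 4: ACC Thr / ACC Thr — identical.
Codon 5: CGT Arg / CGT Arg — identical.
Codon 6: GCC Ala / GCC Ala — identical.
Codon 7: CGC Arg / CGC Arg — identical.
Codon 8: AAA Lys / AAG Lys — synonymous.
Codon 9: CCG Pro / CCG Pro — identical.
Codon 10: ACG Thr / ACG Thr — identical.
Nonsynonymous differences: 1 → different protein.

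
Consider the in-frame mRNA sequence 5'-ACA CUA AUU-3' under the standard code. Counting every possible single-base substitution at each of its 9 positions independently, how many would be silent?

9

Codon 1 (ACA, Thr): 3 synonymous substitutions.
Codon 2 (CUA, Leu): 4 synonymous substitutions.
Codon 3 (AUU, Ile): 2 synonymous substitutions.
Total: 3 + 4 + 2 = 9.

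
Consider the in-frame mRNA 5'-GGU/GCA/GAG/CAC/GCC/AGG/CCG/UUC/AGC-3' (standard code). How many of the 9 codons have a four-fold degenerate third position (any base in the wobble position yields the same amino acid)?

Codon 1 GGU (Gly): third position 4-fold.
Codon 2 GCA (Ala): third position 4-fold.
Codon 3 GAG (Glu): third position 2-fold.
Codon 4 CAC (His): third position 2-fold.
Codon 5 GCC (Ala): third position 4-fold.
Codon 6 AGG (Arg): third position 2-fold.
Codon 7 CCG (Pro): third position 4-fold.
Codon 8 UUC (Phe): third position 2-fold.
Codon 9 AGC (Ser): third position 2-fold.
Four-fold degenerate third positions: 4.

4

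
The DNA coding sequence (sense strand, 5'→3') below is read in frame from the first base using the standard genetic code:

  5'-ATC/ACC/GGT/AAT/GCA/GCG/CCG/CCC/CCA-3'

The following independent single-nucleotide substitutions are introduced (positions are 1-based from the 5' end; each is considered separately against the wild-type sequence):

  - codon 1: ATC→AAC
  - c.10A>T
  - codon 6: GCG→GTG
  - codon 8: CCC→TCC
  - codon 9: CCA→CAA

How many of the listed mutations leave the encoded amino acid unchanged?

Codon 1: ATC (Ile) → AAC (Asn) — missense.
Codon 4: AAT (Asn) → TAT (Tyr) — missense.
Codon 6: GCG (Ala) → GTG (Val) — missense.
Codon 8: CCC (Pro) → TCC (Ser) — missense.
Codon 9: CCA (Pro) → CAA (Gln) — missense.
Synonymous: 0 of 5.

0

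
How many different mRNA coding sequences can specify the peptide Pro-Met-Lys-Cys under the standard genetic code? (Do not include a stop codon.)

16

Pro: 4 codons.
Met: 1 codon.
Lys: 2 codons.
Cys: 2 codons.
4 × 1 × 2 × 2 = 16.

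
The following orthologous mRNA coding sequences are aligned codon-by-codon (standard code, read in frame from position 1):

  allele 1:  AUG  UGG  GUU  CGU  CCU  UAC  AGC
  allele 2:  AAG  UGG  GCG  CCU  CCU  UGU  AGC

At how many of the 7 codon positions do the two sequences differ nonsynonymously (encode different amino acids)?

4

Codon 1: AUG Met / AAG Lys — nonsynonymous.
Codon 2: UGG Trp / UGG Trp — identical.
Codon 3: GUU Val / GCG Ala — nonsynonymous.
Codon 4: CGU Arg / CCU Pro — nonsynonymous.
Codon 5: CCU Pro / CCU Pro — identical.
Codon 6: UAC Tyr / UGU Cys — nonsynonymous.
Codon 7: AGC Ser / AGC Ser — identical.
Nonsynonymous differences: 4.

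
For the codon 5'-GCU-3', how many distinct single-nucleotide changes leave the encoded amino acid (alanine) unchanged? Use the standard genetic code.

Position 1: none → 0 synonymous.
Position 2: none → 0 synonymous.
Position 3: GCC, GCA, GCG → 3 synonymous.
Total: 0 + 0 + 3 = 3.

3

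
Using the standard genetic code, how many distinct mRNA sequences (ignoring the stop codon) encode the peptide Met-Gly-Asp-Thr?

32

Met: 1 codon.
Gly: 4 codons.
Asp: 2 codons.
Thr: 4 codons.
1 × 4 × 2 × 4 = 32.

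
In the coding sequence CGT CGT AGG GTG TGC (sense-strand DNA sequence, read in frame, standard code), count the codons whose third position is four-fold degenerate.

3

Codon 1 CGT (Arg): third position 4-fold.
Codon 2 CGT (Arg): third position 4-fold.
Codon 3 AGG (Arg): third position 2-fold.
Codon 4 GTG (Val): third position 4-fold.
Codon 5 TGC (Cys): third position 2-fold.
Four-fold degenerate third positions: 3.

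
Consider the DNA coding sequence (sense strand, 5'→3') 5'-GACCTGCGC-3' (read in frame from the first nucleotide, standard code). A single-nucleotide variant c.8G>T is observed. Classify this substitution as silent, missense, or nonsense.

Position 8 falls in codon 3: CGC → Arg.
After the substitution the codon is CTC → Leu.
Arg ≠ Leu, so this is a missense mutation.

missense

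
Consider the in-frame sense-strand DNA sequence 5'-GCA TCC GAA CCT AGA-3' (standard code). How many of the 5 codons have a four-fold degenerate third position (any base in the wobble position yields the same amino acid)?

Codon 1 GCA (Ala): third position 4-fold.
Codon 2 TCC (Ser): third position 4-fold.
Codon 3 GAA (Glu): third position 2-fold.
Codon 4 CCT (Pro): third position 4-fold.
Codon 5 AGA (Arg): third position 2-fold.
Four-fold degenerate third positions: 3.

3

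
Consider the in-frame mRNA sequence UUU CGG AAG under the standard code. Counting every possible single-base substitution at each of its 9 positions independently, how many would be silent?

6

Codon 1 (UUU, Phe): 1 synonymous substitution.
Codon 2 (CGG, Arg): 4 synonymous substitutions.
Codon 3 (AAG, Lys): 1 synonymous substitution.
Total: 1 + 4 + 1 = 6.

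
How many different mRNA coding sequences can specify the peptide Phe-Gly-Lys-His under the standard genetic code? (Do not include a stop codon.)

Phe: 2 codons.
Gly: 4 codons.
Lys: 2 codons.
His: 2 codons.
2 × 4 × 2 × 2 = 32.

32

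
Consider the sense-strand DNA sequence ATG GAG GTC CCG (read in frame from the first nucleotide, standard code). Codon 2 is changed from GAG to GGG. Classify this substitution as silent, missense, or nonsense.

missense

Position 5 falls in codon 2: GAG → Glu.
After the substitution the codon is GGG → Gly.
Glu ≠ Gly, so this is a missense mutation.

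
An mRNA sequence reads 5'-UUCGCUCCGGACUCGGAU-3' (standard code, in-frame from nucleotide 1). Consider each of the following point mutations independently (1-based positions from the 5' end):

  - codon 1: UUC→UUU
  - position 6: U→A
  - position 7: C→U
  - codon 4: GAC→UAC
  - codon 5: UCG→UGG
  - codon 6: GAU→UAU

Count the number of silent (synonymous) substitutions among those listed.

2

Codon 1: UUC (Phe) → UUU (Phe) — synonymous.
Codon 2: GCU (Ala) → GCA (Ala) — synonymous.
Codon 3: CCG (Pro) → UCG (Ser) — missense.
Codon 4: GAC (Asp) → UAC (Tyr) — missense.
Codon 5: UCG (Ser) → UGG (Trp) — missense.
Codon 6: GAU (Asp) → UAU (Tyr) — missense.
Synonymous: 2 of 6.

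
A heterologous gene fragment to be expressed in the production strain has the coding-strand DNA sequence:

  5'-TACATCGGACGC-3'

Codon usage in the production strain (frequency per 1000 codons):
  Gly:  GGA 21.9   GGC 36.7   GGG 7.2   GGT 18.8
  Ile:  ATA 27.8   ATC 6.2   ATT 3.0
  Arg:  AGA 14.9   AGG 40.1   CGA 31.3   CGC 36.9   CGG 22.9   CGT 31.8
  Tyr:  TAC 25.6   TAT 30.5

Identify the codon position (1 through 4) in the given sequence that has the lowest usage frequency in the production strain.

2

Codon 1 TAC (Tyr): 25.6 per 1000.
Codon 2 ATC (Ile): 6.2 per 1000.
Codon 3 GGA (Gly): 21.9 per 1000.
Codon 4 CGC (Arg): 36.9 per 1000.
Lowest frequency is 6.2 at codon 2.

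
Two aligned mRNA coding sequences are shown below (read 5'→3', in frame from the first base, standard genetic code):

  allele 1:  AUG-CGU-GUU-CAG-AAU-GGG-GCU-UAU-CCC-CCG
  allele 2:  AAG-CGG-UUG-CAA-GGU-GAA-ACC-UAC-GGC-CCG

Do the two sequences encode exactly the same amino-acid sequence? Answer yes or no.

Codon 1: AUG Met / AAG Lys — nonsynonymous.
Codon 2: CGU Arg / CGG Arg — synonymous.
Codon 3: GUU Val / UUG Leu — nonsynonymous.
Codon 4: CAG Gln / CAA Gln — synonymous.
Codon 5: AAU Asn / GGU Gly — nonsynonymous.
Codon 6: GGG Gly / GAA Glu — nonsynonymous.
Codon 7: GCU Ala / ACC Thr — nonsynonymous.
Codon 8: UAU Tyr / UAC Tyr — synonymous.
Codon 9: CCC Pro / GGC Gly — nonsynonymous.
Codon 10: CCG Pro / CCG Pro — identical.
Nonsynonymous differences: 6 → different protein.

no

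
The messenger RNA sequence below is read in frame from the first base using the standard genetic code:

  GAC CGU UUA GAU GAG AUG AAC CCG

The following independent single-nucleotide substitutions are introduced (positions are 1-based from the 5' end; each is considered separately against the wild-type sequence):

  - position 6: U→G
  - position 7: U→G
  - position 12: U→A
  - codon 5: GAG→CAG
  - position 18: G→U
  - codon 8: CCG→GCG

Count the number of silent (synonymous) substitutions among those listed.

1

Codon 2: CGU (Arg) → CGG (Arg) — synonymous.
Codon 3: UUA (Leu) → GUA (Val) — missense.
Codon 4: GAU (Asp) → GAA (Glu) — missense.
Codon 5: GAG (Glu) → CAG (Gln) — missense.
Codon 6: AUG (Met) → AUU (Ile) — missense.
Codon 8: CCG (Pro) → GCG (Ala) — missense.
Synonymous: 1 of 6.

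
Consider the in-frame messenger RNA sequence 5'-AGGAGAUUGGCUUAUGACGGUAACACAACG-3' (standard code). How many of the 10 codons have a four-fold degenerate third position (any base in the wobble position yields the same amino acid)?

4

Codon 1 AGG (Arg): third position 2-fold.
Codon 2 AGA (Arg): third position 2-fold.
Codon 3 UUG (Leu): third position 2-fold.
Codon 4 GCU (Ala): third position 4-fold.
Codon 5 UAU (Tyr): third position 2-fold.
Codon 6 GAC (Asp): third position 2-fold.
Codon 7 GGU (Gly): third position 4-fold.
Codon 8 AAC (Asn): third position 2-fold.
Codon 9 ACA (Thr): third position 4-fold.
Codon 10 ACG (Thr): third position 4-fold.
Four-fold degenerate third positions: 4.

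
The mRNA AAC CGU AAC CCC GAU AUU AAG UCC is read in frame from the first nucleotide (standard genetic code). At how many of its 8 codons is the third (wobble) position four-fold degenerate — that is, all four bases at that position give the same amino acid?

3

Codon 1 AAC (Asn): third position 2-fold.
Codon 2 CGU (Arg): third position 4-fold.
Codon 3 AAC (Asn): third position 2-fold.
Codon 4 CCC (Pro): third position 4-fold.
Codon 5 GAU (Asp): third position 2-fold.
Codon 6 AUU (Ile): third position 3-fold.
Codon 7 AAG (Lys): third position 2-fold.
Codon 8 UCC (Ser): third position 4-fold.
Four-fold degenerate third positions: 3.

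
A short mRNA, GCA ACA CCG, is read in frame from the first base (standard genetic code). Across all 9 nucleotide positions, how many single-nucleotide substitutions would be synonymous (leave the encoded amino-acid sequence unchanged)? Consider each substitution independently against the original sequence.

9

Codon 1 (GCA, Ala): 3 synonymous substitutions.
Codon 2 (ACA, Thr): 3 synonymous substitutions.
Codon 3 (CCG, Pro): 3 synonymous substitutions.
Total: 3 + 3 + 3 = 9.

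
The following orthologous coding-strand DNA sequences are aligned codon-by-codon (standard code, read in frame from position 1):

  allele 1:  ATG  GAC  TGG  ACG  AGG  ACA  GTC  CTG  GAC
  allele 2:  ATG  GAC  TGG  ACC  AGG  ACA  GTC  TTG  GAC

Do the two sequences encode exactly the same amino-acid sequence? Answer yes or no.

yes

Codon 1: ATG Met / ATG Met — identical.
Codon 2: GAC Asp / GAC Asp — identical.
Codon 3: TGG Trp / TGG Trp — identical.
Codon 4: ACG Thr / ACC Thr — synonymous.
Codon 5: AGG Arg / AGG Arg — identical.
Codon 6: ACA Thr / ACA Thr — identical.
Codon 7: GTC Val / GTC Val — identical.
Codon 8: CTG Leu / TTG Leu — synonymous.
Codon 9: GAC Asp / GAC Asp — identical.
Nonsynonymous differences: 0 → same protein.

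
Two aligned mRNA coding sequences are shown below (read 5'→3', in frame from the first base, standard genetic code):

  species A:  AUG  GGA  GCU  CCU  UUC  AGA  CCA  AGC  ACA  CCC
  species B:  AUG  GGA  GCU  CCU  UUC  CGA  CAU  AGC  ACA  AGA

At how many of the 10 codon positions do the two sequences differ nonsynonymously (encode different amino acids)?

Codon 1: AUG Met / AUG Met — identical.
Codon 2: GGA Gly / GGA Gly — identical.
Codon 3: GCU Ala / GCU Ala — identical.
Codon 4: CCU Pro / CCU Pro — identical.
Codon 5: UUC Phe / UUC Phe — identical.
Codon 6: AGA Arg / CGA Arg — synonymous.
Codon 7: CCA Pro / CAU His — nonsynonymous.
Codon 8: AGC Ser / AGC Ser — identical.
Codon 9: ACA Thr / ACA Thr — identical.
Codon 10: CCC Pro / AGA Arg — nonsynonymous.
Nonsynonymous differences: 2.

2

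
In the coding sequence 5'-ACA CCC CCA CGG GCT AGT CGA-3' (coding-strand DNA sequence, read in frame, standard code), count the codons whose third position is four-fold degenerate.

6

Codon 1 ACA (Thr): third position 4-fold.
Codon 2 CCC (Pro): third position 4-fold.
Codon 3 CCA (Pro): third position 4-fold.
Codon 4 CGG (Arg): third position 4-fold.
Codon 5 GCT (Ala): third position 4-fold.
Codon 6 AGT (Ser): third position 2-fold.
Codon 7 CGA (Arg): third position 4-fold.
Four-fold degenerate third positions: 6.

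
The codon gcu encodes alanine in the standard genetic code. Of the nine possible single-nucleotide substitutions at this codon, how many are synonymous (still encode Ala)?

3

Position 1: none → 0 synonymous.
Position 2: none → 0 synonymous.
Position 3: GCC, GCA, GCG → 3 synonymous.
Total: 0 + 0 + 3 = 3.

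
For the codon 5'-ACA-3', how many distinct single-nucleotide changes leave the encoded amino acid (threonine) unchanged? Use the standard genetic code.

3

Position 1: none → 0 synonymous.
Position 2: none → 0 synonymous.
Position 3: ACU, ACC, ACG → 3 synonymous.
Total: 0 + 0 + 3 = 3.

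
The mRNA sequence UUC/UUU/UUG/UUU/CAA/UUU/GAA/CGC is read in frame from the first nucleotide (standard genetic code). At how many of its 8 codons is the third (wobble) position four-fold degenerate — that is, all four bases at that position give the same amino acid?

1

Codon 1 UUC (Phe): third position 2-fold.
Codon 2 UUU (Phe): third position 2-fold.
Codon 3 UUG (Leu): third position 2-fold.
Codon 4 UUU (Phe): third position 2-fold.
Codon 5 CAA (Gln): third position 2-fold.
Codon 6 UUU (Phe): third position 2-fold.
Codon 7 GAA (Glu): third position 2-fold.
Codon 8 CGC (Arg): third position 4-fold.
Four-fold degenerate third positions: 1.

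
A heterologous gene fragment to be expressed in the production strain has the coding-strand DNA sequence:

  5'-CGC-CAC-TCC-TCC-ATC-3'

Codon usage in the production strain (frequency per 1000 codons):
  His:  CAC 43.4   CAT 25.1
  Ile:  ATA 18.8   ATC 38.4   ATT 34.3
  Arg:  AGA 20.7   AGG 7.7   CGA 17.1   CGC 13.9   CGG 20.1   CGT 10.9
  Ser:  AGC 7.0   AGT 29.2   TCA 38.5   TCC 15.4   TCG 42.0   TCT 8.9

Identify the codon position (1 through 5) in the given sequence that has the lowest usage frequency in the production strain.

Codon 1 CGC (Arg): 13.9 per 1000.
Codon 2 CAC (His): 43.4 per 1000.
Codon 3 TCC (Ser): 15.4 per 1000.
Codon 4 TCC (Ser): 15.4 per 1000.
Codon 5 ATC (Ile): 38.4 per 1000.
Lowest frequency is 13.9 at codon 1.

1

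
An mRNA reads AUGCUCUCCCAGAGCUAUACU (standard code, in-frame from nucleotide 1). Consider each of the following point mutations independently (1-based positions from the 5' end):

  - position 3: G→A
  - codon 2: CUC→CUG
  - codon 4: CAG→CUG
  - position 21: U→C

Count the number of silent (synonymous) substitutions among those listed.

Codon 1: AUG (Met) → AUA (Ile) — missense.
Codon 2: CUC (Leu) → CUG (Leu) — synonymous.
Codon 4: CAG (Gln) → CUG (Leu) — missense.
Codon 7: ACU (Thr) → ACC (Thr) — synonymous.
Synonymous: 2 of 4.

2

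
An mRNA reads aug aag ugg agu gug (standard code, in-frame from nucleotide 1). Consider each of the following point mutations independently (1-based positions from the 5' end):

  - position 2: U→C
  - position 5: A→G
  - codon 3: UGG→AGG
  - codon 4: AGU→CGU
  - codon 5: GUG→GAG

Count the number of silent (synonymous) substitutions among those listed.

Codon 1: AUG (Met) → ACG (Thr) — missense.
Codon 2: AAG (Lys) → AGG (Arg) — missense.
Codon 3: UGG (Trp) → AGG (Arg) — missense.
Codon 4: AGU (Ser) → CGU (Arg) — missense.
Codon 5: GUG (Val) → GAG (Glu) — missense.
Synonymous: 0 of 5.

0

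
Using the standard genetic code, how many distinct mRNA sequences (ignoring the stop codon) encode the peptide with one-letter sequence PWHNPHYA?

1024

Pro: 4 codons.
Trp: 1 codon.
His: 2 codons.
Asn: 2 codons.
Pro: 4 codons.
His: 2 codons.
Tyr: 2 codons.
Ala: 4 codons.
4 × 1 × 2 × 2 × 4 × 2 × 2 × 4 = 1024.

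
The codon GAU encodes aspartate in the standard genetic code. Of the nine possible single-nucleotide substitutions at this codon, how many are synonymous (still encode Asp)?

Position 1: none → 0 synonymous.
Position 2: none → 0 synonymous.
Position 3: GAC → 1 synonymous.
Total: 0 + 0 + 1 = 1.

1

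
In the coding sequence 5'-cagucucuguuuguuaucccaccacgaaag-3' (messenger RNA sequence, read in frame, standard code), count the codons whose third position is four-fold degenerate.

Codon 1 CAG (Gln): third position 2-fold.
Codon 2 UCU (Ser): third position 4-fold.
Codon 3 CUG (Leu): third position 4-fold.
Codon 4 UUU (Phe): third position 2-fold.
Codon 5 GUU (Val): third position 4-fold.
Codon 6 AUC (Ile): third position 3-fold.
Codon 7 CCA (Pro): third position 4-fold.
Codon 8 CCA (Pro): third position 4-fold.
Codon 9 CGA (Arg): third position 4-fold.
Codon 10 AAG (Lys): third position 2-fold.
Four-fold degenerate third positions: 6.

6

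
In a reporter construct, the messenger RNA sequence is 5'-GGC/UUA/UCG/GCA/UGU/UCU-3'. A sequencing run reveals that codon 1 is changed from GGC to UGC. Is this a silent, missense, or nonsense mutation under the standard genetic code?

Position 1 falls in codon 1: GGC → Gly.
After the substitution the codon is UGC → Cys.
Gly ≠ Cys, so this is a missense mutation.

missense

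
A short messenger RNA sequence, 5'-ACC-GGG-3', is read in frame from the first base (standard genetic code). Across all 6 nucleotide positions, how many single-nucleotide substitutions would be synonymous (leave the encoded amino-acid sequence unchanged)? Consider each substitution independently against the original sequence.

6

Codon 1 (ACC, Thr): 3 synonymous substitutions.
Codon 2 (GGG, Gly): 3 synonymous substitutions.
Total: 3 + 3 = 6.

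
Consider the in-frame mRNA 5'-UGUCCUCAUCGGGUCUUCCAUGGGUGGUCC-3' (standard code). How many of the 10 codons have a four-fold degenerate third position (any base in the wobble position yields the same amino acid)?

5

Codon 1 UGU (Cys): third position 2-fold.
Codon 2 CCU (Pro): third position 4-fold.
Codon 3 CAU (His): third position 2-fold.
Codon 4 CGG (Arg): third position 4-fold.
Codon 5 GUC (Val): third position 4-fold.
Codon 6 UUC (Phe): third position 2-fold.
Codon 7 CAU (His): third position 2-fold.
Codon 8 GGG (Gly): third position 4-fold.
Codon 9 UGG (Trp): third position 1-fold.
Codon 10 UCC (Ser): third position 4-fold.
Four-fold degenerate third positions: 5.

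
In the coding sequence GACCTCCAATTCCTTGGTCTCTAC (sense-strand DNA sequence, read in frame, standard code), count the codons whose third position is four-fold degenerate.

4

Codon 1 GAC (Asp): third position 2-fold.
Codon 2 CTC (Leu): third position 4-fold.
Codon 3 CAA (Gln): third position 2-fold.
Codon 4 TTC (Phe): third position 2-fold.
Codon 5 CTT (Leu): third position 4-fold.
Codon 6 GGT (Gly): third position 4-fold.
Codon 7 CTC (Leu): third position 4-fold.
Codon 8 TAC (Tyr): third position 2-fold.
Four-fold degenerate third positions: 4.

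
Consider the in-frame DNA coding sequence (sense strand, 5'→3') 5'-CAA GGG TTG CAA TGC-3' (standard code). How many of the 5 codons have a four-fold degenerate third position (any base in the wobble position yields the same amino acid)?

1

Codon 1 CAA (Gln): third position 2-fold.
Codon 2 GGG (Gly): third position 4-fold.
Codon 3 TTG (Leu): third position 2-fold.
Codon 4 CAA (Gln): third position 2-fold.
Codon 5 TGC (Cys): third position 2-fold.
Four-fold degenerate third positions: 1.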